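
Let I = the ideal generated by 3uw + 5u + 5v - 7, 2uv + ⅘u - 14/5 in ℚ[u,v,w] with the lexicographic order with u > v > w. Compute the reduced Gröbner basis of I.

f_1 = 3uw + 5u + 5v - 7, LT = uw.
f_2 = 2uv + ⅘u - 14/5, LT = uv.

S(f_1,f_2): lcm = uvw. S = 5/3uv - ⅖uw + 5/3v² - 7/3v + 7/5w.
  leading term uv: subtract (⅚)·f_2 from 5/3uv - ⅖uw + 5/3v² - 7/3v + 7/5w → -⅖uw - ⅔u + 5/3v² - 7/3v + 7/5w + 7/3
  leading term uw: subtract (-2/15)·f_1 from -⅖uw - ⅔u + 5/3v² - 7/3v + 7/5w + 7/3 → 5/3v² - 5/3v + 7/5w + 7/5
  leading term v²: no divisor's leading term divides it; move 5/3v² to the remainder.
  leading term v: no divisor's leading term divides it; move -5/3v to the remainder.
  leading term w: no divisor's leading term divides it; move 7/5w to the remainder.
  leading term 1: no divisor's leading term divides it; move 7/5 to the remainder.
  remainder 5/3v² - 5/3v + 7/5w + 7/5 ≠ 0; add g_3 = 5/3v² - 5/3v + 7/5w + 7/5 to the basis.

The other S-polynomials (S(f_1,g_3), S(f_2,g_3)) all reduce to 0 modulo the current basis, so we have a Gröbner basis.

G = {uv + ⅖u - 7/5, uw + 5/3u + 5/3v - 7/3, v² - v + 21/25w + 21/25}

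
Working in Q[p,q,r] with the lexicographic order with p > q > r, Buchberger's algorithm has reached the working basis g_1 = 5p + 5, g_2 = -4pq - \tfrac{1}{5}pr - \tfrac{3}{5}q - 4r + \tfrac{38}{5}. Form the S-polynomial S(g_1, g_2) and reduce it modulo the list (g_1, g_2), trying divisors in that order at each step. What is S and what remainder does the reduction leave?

S(g_1, g_2) = -\tfrac{1}{20}pr + \tfrac{17}{20}q - r + \tfrac{19}{10}; remainder on division = \tfrac{17}{20}q - \tfrac{19}{20}r + \tfrac{19}{10}.

lcm(LM(g_1), LM(g_2)) = pq.
S = (lcm/LT(g_1))·g_1 − (lcm/LT(g_2))·g_2 = -\tfrac{1}{20}pr + \tfrac{17}{20}q - r + \tfrac{19}{10}.
Reduce S modulo (g_1, g_2) in that order:
  leading term pr: subtract (-\tfrac{1}{100}r)·g_1 from -\tfrac{1}{20}pr + \tfrac{17}{20}q - r + \tfrac{19}{10} → \tfrac{17}{20}q - \tfrac{19}{20}r + \tfrac{19}{10}
  leading term q: no divisor's leading term divides it; move \tfrac{17}{20}q to the remainder.
  leading term r: no divisor's leading term divides it; move -\tfrac{19}{20}r to the remainder.
  leading term 1: no divisor's leading term divides it; move \tfrac{19}{10} to the remainder.
The remainder \tfrac{17}{20}q - \tfrac{19}{20}r + \tfrac{19}{10} is nonzero, so it would be added as the next basis element.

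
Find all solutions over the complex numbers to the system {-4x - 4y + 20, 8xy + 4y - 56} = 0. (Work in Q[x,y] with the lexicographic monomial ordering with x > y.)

Compute a lex Gröbner basis by Buchberger's algorithm.
f_1 = -4x - 4y + 20, LT = x.
f_2 = 8xy + 4y - 56, LT = xy.

S(f_1,f_2): lcm = xy. S = y^2 - 11/2y + 7.
  reduce S modulo (f_1, f_2):
  remainder y^2 - 11/2y + 7 ≠ 0; add h_3 = y^2 - 11/2y + 7 to the basis.

The other S-polynomials (S(f_1,h_3), S(f_2,h_3)) all reduce to 0 modulo the current basis, so we have a Gröbner basis.
Inter-reduce: drop elements whose leading term is divisible by another's, tail-reduce, and make monic.
Reduced Gröbner basis: {x + y - 5, y^2 - 11/2y + 7}.

From the last basis element, y^2 - 11/2y + 7 = 0, so y takes values in {2, 7/2}. Each choice, substituted upward through the basis, yields the corresponding point(s) of the solution set.
  y = 2: the earlier basis element becomes x - 3 = 0, giving x = 3 — point (3, 2).
  y = 7/2: the earlier basis element becomes x - 3/2 = 0, giving x = 3/2 — point (3/2, 7/2).

{(3, 2), (3/2, 7/2)}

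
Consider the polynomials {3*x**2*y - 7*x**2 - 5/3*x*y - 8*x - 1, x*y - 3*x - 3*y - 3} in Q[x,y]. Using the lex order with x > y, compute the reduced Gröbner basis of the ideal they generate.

G = {x + 11/12*y**2 + 7/4*y + 1, y**3 - 12/11*y**2 - 15/11*y}

f_1 = 3*x**2*y - 7*x**2 - 5/3*x*y - 8*x - 1, LT = x**2*y.
f_2 = x*y - 3*x - 3*y - 3, LT = x*y.

S(f_1,f_2): lcm = x**2*y. S = 2/3*x**2 + 22/9*x*y + 1/3*x - 1/3.
  leading term x**2: no divisor's leading term divides it; move 2/3*x**2 to the remainder.
  leading term x*y: subtract (22/9)·f_2 from 22/9*x*y + 1/3*x - 1/3 → 23/3*x + 22/3*y + 7
  leading term x: no divisor's leading term divides it; move 23/3*x to the remainder.
  leading term y: no divisor's leading term divides it; move 22/3*y to the remainder.
  leading term 1: no divisor's leading term divides it; move 7 to the remainder.
  remainder 2/3*x**2 + 23/3*x + 22/3*y + 7 ≠ 0; add g_3 = 2/3*x**2 + 23/3*x + 22/3*y + 7 to the basis.

S(f_1,g_3): lcm = x**2*y. S = -7/3*x**2 - 217/18*x*y - 8/3*x - 11*y**2 - 21/2*y - 1/3.
  leading term x**2: subtract (-7/2)·g_3 from -7/3*x**2 - 217/18*x*y - 8/3*x - 11*y**2 - 21/2*y - 1/3 → -217/18*x*y + 145/6*x - 11*y**2 + 91/6*y + 145/6
  leading term x*y: subtract (-217/18)·f_2 from -217/18*x*y + 145/6*x - 11*y**2 + 91/6*y + 145/6 → -12*x - 11*y**2 - 21*y - 12
  leading term x: no divisor's leading term divides it; move -12*x to the remainder.
  leading term y**2: no divisor's leading term divides it; move -11*y**2 to the remainder.
  leading term y: no divisor's leading term divides it; move -21*y to the remainder.
  leading term 1: no divisor's leading term divides it; move -12 to the remainder.
  remainder -12*x - 11*y**2 - 21*y - 12 ≠ 0; add g_4 = -12*x - 11*y**2 - 21*y - 12 to the basis.

S(f_1,g_4): lcm = x**2*y. S = -7/3*x**2 - 11/12*x*y**3 - 7/4*x*y**2 - 14/9*x*y - 8/3*x - 1/3.
  leading term x**2: subtract (-7/2)·g_3 from -7/3*x**2 - 11/12*x*y**3 - 7/4*x*y**2 - 14/9*x*y - 8/3*x - 1/3 → -11/12*x*y**3 - 7/4*x*y**2 - 14/9*x*y + 145/6*x + 77/3*y + 145/6
  leading term x*y**3: subtract (-11/12*y**2)·f_2 from -11/12*x*y**3 - 7/4*x*y**2 - 14/9*x*y + 145/6*x + 77/3*y + 145/6 → -9/2*x*y**2 - 14/9*x*y + 145/6*x - 11/4*y**3 - 11/4*y**2 + 77/3*y + 145/6
  leading term x*y**2: subtract (-9/2*y)·f_2 from -9/2*x*y**2 - 14/9*x*y + 145/6*x - 11/4*y**3 - 11/4*y**2 + 77/3*y + 145/6 → -271/18*x*y + 145/6*x - 11/4*y**3 - 65/4*y**2 + 73/6*y + 145/6
  leading term x*y: subtract (-271/18)·f_2 from -271/18*x*y + 145/6*x - 11/4*y**3 - 65/4*y**2 + 73/6*y + 145/6 → -21*x - 11/4*y**3 - 65/4*y**2 - 33*y - 21
  leading term x: subtract (7/4)·g_4 from -21*x - 11/4*y**3 - 65/4*y**2 - 33*y - 21 → -11/4*y**3 + 3*y**2 + 15/4*y
  leading term y**3: no divisor's leading term divides it; move -11/4*y**3 to the remainder.
  leading term y**2: no divisor's leading term divides it; move 3*y**2 to the remainder.
  leading term y: no divisor's leading term divides it; move 15/4*y to the remainder.
  remainder -11/4*y**3 + 3*y**2 + 15/4*y ≠ 0; add g_5 = -11/4*y**3 + 3*y**2 + 15/4*y to the basis.

The other S-polynomials (S(f_2,g_3), S(f_2,g_4), S(g_3,g_4), S(f_1,g_5), S(f_2,g_5), S(g_3,g_5), S(g_4,g_5)) all reduce to 0 modulo the current basis, so we have a Gröbner basis.
Inter-reduce: drop elements whose leading term is divisible by another's, tail-reduce, and make monic.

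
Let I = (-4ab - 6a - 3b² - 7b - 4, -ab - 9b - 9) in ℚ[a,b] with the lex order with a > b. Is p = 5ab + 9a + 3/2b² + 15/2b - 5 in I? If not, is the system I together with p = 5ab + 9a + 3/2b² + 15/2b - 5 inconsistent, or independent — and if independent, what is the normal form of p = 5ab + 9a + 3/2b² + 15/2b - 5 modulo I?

First compute the reduced Gröbner basis of I by Buchberger's algorithm.
f_1 = -4ab - 6a - 3b² - 7b - 4, LT = ab.
f_2 = -ab - 9b - 9, LT = ab.

S(f_1,f_2): lcm = ab. S = 3/2a + ¾b² - 29/4b - 8.
  leading term a: no divisor's leading term divides it; move 3/2a to the remainder.
  leading term b²: no divisor's leading term divides it; move ¾b² to the remainder.
  leading term b: no divisor's leading term divides it; move -29/4b to the remainder.
  leading term 1: no divisor's leading term divides it; move -8 to the remainder.
  remainder 3/2a + ¾b² - 29/4b - 8 ≠ 0; add h_3 = 3/2a + ¾b² - 29/4b - 8 to the basis.

S(f_1,h_3): lcm = ab. S = 3/2a - ½b³ + 67/12b² + 85/12b + 1.
  leading term a: subtract (1)·h_3 from 3/2a - ½b³ + 67/12b² + 85/12b + 1 → -½b³ + 29/6b² + 43/3b + 9
  leading term b³: no divisor's leading term divides it; move -½b³ to the remainder.
  leading term b²: no divisor's leading term divides it; move 29/6b² to the remainder.
  leading term b: no divisor's leading term divides it; move 43/3b to the remainder.
  leading term 1: no divisor's leading term divides it; move 9 to the remainder.
  remainder -½b³ + 29/6b² + 43/3b + 9 ≠ 0; add h_4 = -½b³ + 29/6b² + 43/3b + 9 to the basis.

The other S-polynomials (S(f_2,h_3), S(f_1,h_4), S(f_2,h_4), S(h_3,h_4)) all reduce to 0 modulo the current basis, so we have a Gröbner basis.
Inter-reduce: drop elements whose leading term is divisible by another's, tail-reduce, and make monic.
Reduced Gröbner basis: {a + ½b² - 29/6b - 16/3, b³ - 29/3b² - 86/3b - 18}.
Label its elements g_1 = a + ½b² - 29/6b - 16/3, g_2 = b³ - 29/3b² - 86/3b - 18.

Reduce p = 5ab + 9a + 3/2b² + 15/2b - 5 modulo G:
  leading term ab: subtract (5b)·g_1 from 5ab + 9a + 3/2b² + 15/2b - 5 → 9a - 5/2b³ + 77/3b² + 205/6b - 5
  leading term a: subtract (9)·g_1 from 9a - 5/2b³ + 77/3b² + 205/6b - 5 → -5/2b³ + 127/6b² + 233/3b + 43
  leading term b³: subtract (-5/2)·g_2 from -5/2b³ + 127/6b² + 233/3b + 43 → -3b² + 6b - 2
  leading term b²: no divisor's leading term divides it; move -3b² to the remainder.
  leading term b: no divisor's leading term divides it; move 6b to the remainder.
  leading term 1: no divisor's leading term divides it; move -2 to the remainder.
  normal form = -3b² + 6b - 2.
The normal form is nonzero, so p ∉ I. Since p minus its normal form lies in I, I + (p) = I + (r) where r = -3b² + 6b - 2; decide whether this ideal is the whole ring.
Run Buchberger on G together with r (pairs among the g_i already reduce to 0 since G is a Gröbner basis):
g_1 = a + ½b² - 29/6b - 16/3, LT = a.
g_2 = b³ - 29/3b² - 86/3b - 18, LT = b³.
r = -3b² + 6b - 2, LT = b².

S(g_2,r): lcm = b³. S = -23/3b² - 88/3b - 18.
  leading term b²: subtract (23/9)·r from -23/3b² - 88/3b - 18 → -134/3b - 116/9
  leading term b: no divisor's leading term divides it; move -134/3b to the remainder.
  leading term 1: no divisor's leading term divides it; move -116/9 to the remainder.
  remainder -134/3b - 116/9 ≠ 0; add m_4 = -134/3b - 116/9 to the basis.

S(g_2,m_4): lcm = b³. S = -667/67b² - 86/3b - 18.
  leading term b²: subtract (667/201)·r from -667/67b² - 86/3b - 18 → -9764/201b - 2284/201
  leading term b: subtract (4882/4489)·m_4 from -9764/201b - 2284/201 → 107228/40401
  leading term 1: no divisor's leading term divides it; move 107228/40401 to the remainder.
  remainder 107228/40401 ≠ 0; add m_5 = 107228/40401 to the basis.

The other S-polynomials (S(g_1,g_2), S(g_1,r), S(g_1,m_4), S(r,m_4), S(g_1,m_5), S(g_2,m_5), S(r,m_5), S(m_4,m_5)) all reduce to 0 modulo the current basis, so we have a Gröbner basis.
Inter-reduce: drop elements whose leading term is divisible by another's, tail-reduce, and make monic.
Reduced Gröbner basis: {1}.
The reduced Gröbner basis of I + (p) is {1}: the ideal is the whole ring, so the enlarged system has no common solution — adjoining p is inconsistent.

Adjoining 5ab + 9a + 3/2b² + 15/2b - 5 makes the ideal the whole ring: the system is inconsistent.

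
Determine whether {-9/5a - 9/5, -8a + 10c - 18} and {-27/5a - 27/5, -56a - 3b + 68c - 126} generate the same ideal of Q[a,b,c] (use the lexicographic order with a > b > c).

Equality of ideals is decidable: compute both reduced Gröbner bases (unique for the ordering) and check whether they agree.
Buchberger on the first generating set:
f_1 = -9/5a - 9/5, LT = a.
f_2 = -8a + 10c - 18, LT = a.

S(f_1,f_2): lcm = a. S = 5/4c - 5/4.
  leading term c: no divisor's leading term divides it; move 5/4c to the remainder.
  leading term 1: no divisor's leading term divides it; move -5/4 to the remainder.
  remainder 5/4c - 5/4 ≠ 0; add g_3 = 5/4c - 5/4 to the basis.

The other S-polynomials (S(f_1,g_3), S(f_2,g_3)) all reduce to 0 modulo the current basis, so we have a Gröbner basis.
Inter-reduce: drop elements whose leading term is divisible by another's, tail-reduce, and make monic.
Reduced Gröbner basis: {a + 1, c - 1}.

Buchberger on the second generating set:
h_1 = -27/5a - 27/5, LT = a.
h_2 = -56a - 3b + 68c - 126, LT = a.

S(h_1,h_2): lcm = a. S = -3/56b + 17/14c - 5/4.
  leading term b: no divisor's leading term divides it; move -3/56b to the remainder.
  leading term c: no divisor's leading term divides it; move 17/14c to the remainder.
  leading term 1: no divisor's leading term divides it; move -5/4 to the remainder.
  remainder -3/56b + 17/14c - 5/4 ≠ 0; add k_3 = -3/56b + 17/14c - 5/4 to the basis.

The other S-polynomials (S(h_1,k_3), S(h_2,k_3)) all reduce to 0 modulo the current basis, so we have a Gröbner basis.
Inter-reduce: drop elements whose leading term is divisible by another's, tail-reduce, and make monic.
Reduced Gröbner basis: {a + 1, b - 68/3c + 70/3}.

The bases are distinct; the ideals are different.

No, the ideals differ.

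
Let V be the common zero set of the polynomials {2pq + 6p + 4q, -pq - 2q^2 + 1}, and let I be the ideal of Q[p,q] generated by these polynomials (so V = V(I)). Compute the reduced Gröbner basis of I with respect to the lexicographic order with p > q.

f_1 = 2pq + 6p + 4q, LT = pq.
f_2 = -pq - 2q^2 + 1, LT = pq.

S(f_1,f_2): lcm = pq. S = 3p - 2q^2 + 2q + 1.
  reduce S modulo (f_1, f_2):
  remainder 3p - 2q^2 + 2q + 1 ≠ 0; add g_3 = 3p - 2q^2 + 2q + 1 to the basis.

S(f_1,g_3): lcm = pq. S = 3p + 2/3q^3 - 2/3q^2 + 5/3q.
  reduce S modulo (f_1, f_2, g_3):
  remainder 2/3q^3 + 4/3q^2 - 1/3q - 1 ≠ 0; add g_4 = 2/3q^3 + 4/3q^2 - 1/3q - 1 to the basis.

The other S-polynomials (S(f_2,g_3), S(f_1,g_4), S(f_2,g_4), S(g_3,g_4)) all reduce to 0 modulo the current basis, so we have a Gröbner basis.
Inter-reduce: drop elements whose leading term is divisible by another's, tail-reduce, and make monic.

G = {p - 2/3q^2 + 2/3q + 1/3, q^3 + 2q^2 - 1/2q - 3/2}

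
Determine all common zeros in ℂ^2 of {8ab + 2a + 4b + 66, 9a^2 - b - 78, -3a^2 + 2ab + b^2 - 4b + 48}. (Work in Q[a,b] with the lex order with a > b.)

{(-3, 3)}

Compute a lex Gröbner basis by Buchberger's algorithm.
f_1 = 8ab + 2a + 4b + 66, LT = ab.
f_2 = 9a^2 - b - 78, LT = a^2.
f_3 = -3a^2 + 2ab + b^2 - 4b + 48, LT = a^2.

S(f_1,f_2): lcm = a^2b. S = 1/4a^2 + 1/2ab + 33/4a + 1/9b^2 + 26/3b.
  leading term a^2: subtract (1/36)·f_2 from 1/4a^2 + 1/2ab + 33/4a + 1/9b^2 + 26/3b → 1/2ab + 33/4a + 1/9b^2 + 313/36b + 13/6
  leading term ab: subtract (1/16)·f_1 from 1/2ab + 33/4a + 1/9b^2 + 313/36b + 13/6 → 65/8a + 1/9b^2 + 76/9b - 47/24
  leading term a: no divisor's leading term divides it; move 65/8a to the remainder.
  leading term b^2: no divisor's leading term divides it; move 1/9b^2 to the remainder.
  leading term b: no divisor's leading term divides it; move 76/9b to the remainder.
  leading term 1: no divisor's leading term divides it; move -47/24 to the remainder.
  remainder 65/8a + 1/9b^2 + 76/9b - 47/24 ≠ 0; add h_4 = 65/8a + 1/9b^2 + 76/9b - 47/24 to the basis.

S(f_1,f_3): lcm = a^2b. S = 1/4a^2 + 2/3ab^2 + 1/2ab + 33/4a + 1/3b^3 - 4/3b^2 + 16b.
  leading term a^2: subtract (1/36)·f_2 from 1/4a^2 + 2/3ab^2 + 1/2ab + 33/4a + 1/3b^3 - 4/3b^2 + 16b → 2/3ab^2 + 1/2ab + 33/4a + 1/3b^3 - 4/3b^2 + 577/36b + 13/6
  leading term ab^2: subtract (1/12b)·f_1 from 2/3ab^2 + 1/2ab + 33/4a + 1/3b^3 - 4/3b^2 + 577/36b + 13/6 → 1/3ab + 33/4a + 1/3b^3 - 5/3b^2 + 379/36b + 13/6
  leading term ab: subtract (1/24)·f_1 from 1/3ab + 33/4a + 1/3b^3 - 5/3b^2 + 379/36b + 13/6 → 49/6a + 1/3b^3 - 5/3b^2 + 373/36b - 7/12
  leading term a: subtract (196/195)·h_4 from 49/6a + 1/3b^3 - 5/3b^2 + 373/36b - 7/12 → 1/3b^3 - 3121/1755b^2 + 13151/7020b + 3241/2340
  leading term b^3: no divisor's leading term divides it; move 1/3b^3 to the remainder.
  leading term b^2: no divisor's leading term divides it; move -3121/1755b^2 to the remainder.
  leading term b: no divisor's leading term divides it; move 13151/7020b to the remainder.
  leading term 1: no divisor's leading term divides it; move 3241/2340 to the remainder.
  remainder 1/3b^3 - 3121/1755b^2 + 13151/7020b + 3241/2340 ≠ 0; add h_5 = 1/3b^3 - 3121/1755b^2 + 13151/7020b + 3241/2340 to the basis.

S(f_2,f_3): lcm = a^2. S = 2/3ab + 1/3b^2 - 13/9b + 22/3.
  leading term ab: subtract (1/12)·f_1 from 2/3ab + 1/3b^2 - 13/9b + 22/3 → -1/6a + 1/3b^2 - 16/9b + 11/6
  leading term a: subtract (-4/195)·h_4 from -1/6a + 1/3b^2 - 16/9b + 11/6 → 589/1755b^2 - 2816/1755b + 1049/585
  leading term b^2: no divisor's leading term divides it; move 589/1755b^2 to the remainder.
  leading term b: no divisor's leading term divides it; move -2816/1755b to the remainder.
  leading term 1: no divisor's leading term divides it; move 1049/585 to the remainder.
  remainder 589/1755b^2 - 2816/1755b + 1049/585 ≠ 0; add h_6 = 589/1755b^2 - 2816/1755b + 1049/585 to the basis.

S(f_1,h_4): lcm = ab. S = 1/4a - 8/585b^3 - 608/585b^2 + 289/390b + 33/4.
  leading term a: subtract (2/65)·h_4 from 1/4a - 8/585b^3 - 608/585b^2 + 289/390b + 33/4 → -8/585b^3 - 122/117b^2 + 563/1170b + 3241/390
  leading term b^3: subtract (-8/195)·h_5 from -8/585b^3 - 122/117b^2 + 563/1170b + 3241/390 → -381818/342225b^2 + 381959/684450b + 1908949/228150
  leading term b^2: subtract (-381818/114855)·h_6 from -381818/342225b^2 + 381959/684450b + 1908949/228150 → -658265/137826b + 658265/45942
  leading term b: no divisor's leading term divides it; move -658265/137826b to the remainder.
  leading term 1: no divisor's leading term divides it; move 658265/45942 to the remainder.
  remainder -658265/137826b + 658265/45942 ≠ 0; add h_7 = -658265/137826b + 658265/45942 to the basis.

The other S-polynomials (S(f_2,h_4), S(f_3,h_4), S(f_1,h_5), S(f_2,h_5), S(f_3,h_5), S(h_4,h_5), S(f_1,h_6), S(f_2,h_6), S(f_3,h_6), S(h_4,h_6), S(h_5,h_6), S(f_1,h_7), S(f_2,h_7), S(f_3,h_7), S(h_4,h_7), S(h_5,h_7), S(h_6,h_7)) all reduce to 0 modulo the current basis, so we have a Gröbner basis.
Inter-reduce: drop elements whose leading term is divisible by another's, tail-reduce, and make monic.
Reduced Gröbner basis: {a + 3, b - 3}.

Elimination: the polynomial b - 3 lies in the elimination ideal for b, so b ∈ {3}. For each such b, the remaining basis elements (now univariate) give the rest of the solution.
  b = 3: the earlier basis element becomes a + 3 = 0, giving a = -3 — point (-3, 3).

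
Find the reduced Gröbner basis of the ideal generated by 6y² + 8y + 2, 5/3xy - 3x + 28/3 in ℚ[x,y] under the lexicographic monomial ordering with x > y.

G = {x - 15/16y - 47/16, y² + 4/3y + ⅓}

Buchberger's algorithm terminates because the ascending chain of leading-term ideals stabilizes.

f_1 = 6y² + 8y + 2, LT = y².
f_2 = 5/3xy - 3x + 28/3, LT = xy.

S(f_1,f_2): lcm = xy². S = 47/15xy + ⅓x - 28/5y.
  leading term xy: subtract (47/25)·f_2 from 47/15xy + ⅓x - 28/5y → 448/75x - 28/5y - 1316/75
  leading term x: no divisor's leading term divides it; move 448/75x to the remainder.
  leading term y: no divisor's leading term divides it; move -28/5y to the remainder.
  leading term 1: no divisor's leading term divides it; move -1316/75 to the remainder.
  remainder 448/75x - 28/5y - 1316/75 ≠ 0; add g_3 = 448/75x - 28/5y - 1316/75 to the basis.

The other S-polynomials (S(f_1,g_3), S(f_2,g_3)) all reduce to 0 modulo the current basis, so we have a Gröbner basis.
Inter-reduce: drop elements whose leading term is divisible by another's, tail-reduce, and make monic.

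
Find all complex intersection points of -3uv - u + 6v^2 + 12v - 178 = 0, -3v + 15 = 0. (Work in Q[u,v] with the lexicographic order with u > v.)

{(2, 5)}

Compute a lex Gröbner basis by Buchberger's algorithm.
f_1 = -3uv - u + 6v^2 + 12v - 178, LT = uv.
f_2 = -3v + 15, LT = v.

S(f_1,f_2): lcm = uv. S = 16/3u - 2v^2 - 4v + 178/3.
  leading term u: no divisor's leading term divides it; move 16/3u to the remainder.
  leading term v^2: subtract (2/3v)·f_2 from -2v^2 - 4v + 178/3 → -14v + 178/3
  leading term v: subtract (14/3)·f_2 from -14v + 178/3 → -32/3
  leading term 1: no divisor's leading term divides it; move -32/3 to the remainder.
  remainder 16/3u - 32/3 ≠ 0; add h_3 = 16/3u - 32/3 to the basis.

The other S-polynomials (S(f_1,h_3), S(f_2,h_3)) all reduce to 0 modulo the current basis, so we have a Gröbner basis.
Inter-reduce: drop elements whose leading term is divisible by another's, tail-reduce, and make monic.
Reduced Gröbner basis: {u - 2, v - 5}.

A lex Gröbner basis eliminates variables successively. Here v - 5 depends only on v, with roots {5}; lifting each root through the earlier basis elements recovers the full solutions.
  v = 5: the earlier basis element becomes u - 2 = 0, giving u = 2 — point (2, 5).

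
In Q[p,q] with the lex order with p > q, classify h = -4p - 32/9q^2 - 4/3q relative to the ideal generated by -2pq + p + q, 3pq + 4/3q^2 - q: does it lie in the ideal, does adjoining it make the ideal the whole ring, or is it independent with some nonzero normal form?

First compute the reduced Gröbner basis of I by Buchberger's algorithm.
f_1 = -2pq + p + q, LT = pq.
f_2 = 3pq + 4/3q^2 - q, LT = pq.

S(f_1,f_2): lcm = pq. S = -1/2p - 4/9q^2 - 1/6q.
  leading term p: no divisor's leading term divides it; move -1/2p to the remainder.
  leading term q^2: no divisor's leading term divides it; move -4/9q^2 to the remainder.
  leading term q: no divisor's leading term divides it; move -1/6q to the remainder.
  remainder -1/2p - 4/9q^2 - 1/6q ≠ 0; add k_3 = -1/2p - 4/9q^2 - 1/6q to the basis.

S(f_1,k_3): lcm = pq. S = -1/2p - 8/9q^3 - 1/3q^2 - 1/2q.
  leading term p: subtract (1)·k_3 from -1/2p - 8/9q^3 - 1/3q^2 - 1/2q → -8/9q^3 + 1/9q^2 - 1/3q
  leading term q^3: no divisor's leading term divides it; move -8/9q^3 to the remainder.
  leading term q^2: no divisor's leading term divides it; move 1/9q^2 to the remainder.
  leading term q: no divisor's leading term divides it; move -1/3q to the remainder.
  remainder -8/9q^3 + 1/9q^2 - 1/3q ≠ 0; add k_4 = -8/9q^3 + 1/9q^2 - 1/3q to the basis.

The other S-polynomials (S(f_2,k_3), S(f_1,k_4), S(f_2,k_4), S(k_3,k_4)) all reduce to 0 modulo the current basis, so we have a Gröbner basis.
Inter-reduce: drop elements whose leading term is divisible by another's, tail-reduce, and make monic.
Reduced Gröbner basis: {p + 8/9q^2 + 1/3q, q^3 - 1/8q^2 + 3/8q}.
Label its elements g_1 = p + 8/9q^2 + 1/3q, g_2 = q^3 - 1/8q^2 + 3/8q.

Reduce h = -4p - 32/9q^2 - 4/3q modulo G:
  leading term p: subtract (-4)·g_1 from -4p - 32/9q^2 - 4/3q → 0
  normal form = 0.
Since the normal form is 0, h ∈ I.

-4p - 32/9q^2 - 4/3q lies in I (it reduces to 0).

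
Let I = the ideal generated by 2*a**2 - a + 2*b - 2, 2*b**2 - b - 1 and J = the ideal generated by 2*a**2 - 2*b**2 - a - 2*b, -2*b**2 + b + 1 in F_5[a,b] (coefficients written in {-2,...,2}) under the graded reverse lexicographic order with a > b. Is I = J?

Equality of ideals is decidable: compute both reduced Gröbner bases (unique for the ordering) and check whether they agree.
Buchberger on the first generating set:
f_1 = 2*a**2 - a + 2*b - 2, LT = a**2.
f_2 = 2*b**2 - b - 1, LT = b**2.

The S-polynomials (S(f_1,f_2)) all reduce to 0 modulo the current basis, so we have a Gröbner basis.
Inter-reduce: drop elements whose leading term is divisible by another's, tail-reduce, and make monic.
Reduced Gröbner basis: {a**2 + 2*a + b - 1, b**2 + 2*b + 2}.

Buchberger on the second generating set:
h_1 = 2*a**2 - 2*b**2 - a - 2*b, LT = a**2.
h_2 = -2*b**2 + b + 1, LT = b**2.

The S-polynomials (S(h_1,h_2)) all reduce to 0 modulo the current basis, so we have a Gröbner basis.
Inter-reduce: drop elements whose leading term is divisible by another's, tail-reduce, and make monic.
Reduced Gröbner basis: {a**2 + 2*a + b + 2, b**2 + 2*b + 2}.

These differ, so the ideals are not equal.

No, the ideals differ.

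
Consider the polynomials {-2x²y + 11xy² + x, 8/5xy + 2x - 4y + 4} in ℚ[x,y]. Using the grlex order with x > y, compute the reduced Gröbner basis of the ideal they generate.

G = {y³ - 16/11y² - 45/88x + 69/44y - 49/44, x² + 11y² + 471/40x - 119/4y + 75/4, xy + 5/4x - 5/2y + 5/2}

f_1 = -2x²y + 11xy² + x, LT = x²y.
f_2 = 8/5xy + 2x - 4y + 4, LT = xy.

S(f_1,f_2): lcm = x²y. S = -11/2xy² - 5/4x² + 5/2xy - 3x.
  leading term xy²: subtract (-55/16y)·f_2 from -11/2xy² - 5/4x² + 5/2xy - 3x → -5/4x² + 75/8xy - 55/4y² - 3x + 55/4y
  leading term x²: no divisor's leading term divides it; move -5/4x² to the remainder.
  leading term xy: subtract (375/64)·f_2 from 75/8xy - 55/4y² - 3x + 55/4y → -55/4y² - 471/32x + 595/16y - 375/16
  leading term y²: no divisor's leading term divides it; move -55/4y² to the remainder.
  leading term x: no divisor's leading term divides it; move -471/32x to the remainder.
  leading term y: no divisor's leading term divides it; move 595/16y to the remainder.
  leading term 1: no divisor's leading term divides it; move -375/16 to the remainder.
  remainder -5/4x² - 55/4y² - 471/32x + 595/16y - 375/16 ≠ 0; add g_3 = -5/4x² - 55/4y² - 471/32x + 595/16y - 375/16 to the basis.

S(f_1,g_3): lcm = x²y. S = -11/2xy² - 11y³ - 471/40xy + 119/4y² - ½x - 75/4y.
  leading term xy²: subtract (-55/16y)·f_2 from -11/2xy² - 11y³ - 471/40xy + 119/4y² - ½x - 75/4y → -11y³ - 49/10xy + 16y² - ½x - 5y
  leading term y³: no divisor's leading term divides it; move -11y³ to the remainder.
  leading term xy: subtract (-49/16)·f_2 from -49/10xy + 16y² - ½x - 5y → 16y² + 45/8x - 69/4y + 49/4
  leading term y²: no divisor's leading term divides it; move 16y² to the remainder.
  leading term x: no divisor's leading term divides it; move 45/8x to the remainder.
  leading term y: no divisor's leading term divides it; move -69/4y to the remainder.
  leading term 1: no divisor's leading term divides it; move 49/4 to the remainder.
  remainder -11y³ + 16y² + 45/8x - 69/4y + 49/4 ≠ 0; add g_4 = -11y³ + 16y² + 45/8x - 69/4y + 49/4 to the basis.

S(f_2,g_3): lcm = x²y. S = -11y³ + 5/4x² - 571/40xy + 119/4y² + 5/2x - 75/4y.
  leading term y³: subtract (1)·g_4 from -11y³ + 5/4x² - 571/40xy + 119/4y² + 5/2x - 75/4y → 5/4x² - 571/40xy + 55/4y² - 25/8x - 3/2y - 49/4
  leading term x²: subtract (-1)·g_3 from 5/4x² - 571/40xy + 55/4y² - 25/8x - 3/2y - 49/4 → -571/40xy - 571/32x + 571/16y - 571/16
  leading term xy: subtract (-571/64)·f_2 from -571/40xy - 571/32x + 571/16y - 571/16 → 0
  remainder 0.

S(f_1,g_4): lcm = x²y³. S = -11/2xy⁴ + 16/11x²y² + 45/88x³ - 69/44x²y - ½xy² + 49/44x².
  leading term xy⁴: subtract (-55/16y³)·f_2 from -11/2xy⁴ + 16/11x²y² + 45/88x³ - 69/44x²y - ½xy² + 49/44x² → 16/11x²y² + 55/8xy³ - 55/4y⁴ + 45/88x³ - 69/44x²y - ½xy² + 55/4y³ + 49/44x²
  leading term x²y²: subtract (-8/11y)·f_1 from 16/11x²y² + 55/8xy³ - 55/4y⁴ + 45/88x³ - 69/44x²y - ½xy² + 55/4y³ + 49/44x² → 119/8xy³ - 55/4y⁴ + 45/88x³ - 69/44x²y - ½xy² + 55/4y³ + 49/44x² + 8/11xy
  leading term xy³: subtract (595/64y²)·f_2 from 119/8xy³ - 55/4y⁴ + 45/88x³ - 69/44x²y - ½xy² + 55/4y³ + 49/44x² + 8/11xy → -55/4y⁴ + 45/88x³ - 69/44x²y - 611/32xy² + 815/16y³ + 49/44x² + 8/11xy - 595/16y²
  leading term y⁴: subtract (5/4y)·g_4 from -55/4y⁴ + 45/88x³ - 69/44x²y - 611/32xy² + 815/16y³ + 49/44x² + 8/11xy - 595/16y² → 45/88x³ - 69/44x²y - 611/32xy² + 495/16y³ + 49/44x² - 2219/352xy - 125/8y² - 245/16y
  leading term x³: subtract (-9/22x)·g_3 from 45/88x³ - 69/44x²y - 611/32xy² + 495/16y³ + 49/44x² - 2219/352xy - 125/8y² - 245/16y → -69/44x²y - 791/32xy² + 495/16y³ - 3455/704x² + 98/11xy - 125/8y² - 3375/352x - 245/16y
  leading term x²y: subtract (69/88)·f_1 from -69/44x²y - 791/32xy² + 495/16y³ - 3455/704x² + 98/11xy - 125/8y² - 3375/352x - 245/16y → -1067/32xy² + 495/16y³ - 3455/704x² + 98/11xy - 125/8y² - 3651/352x - 245/16y
  leading term xy²: subtract (-5335/256y)·f_2 from -1067/32xy² + 495/16y³ - 3455/704x² + 98/11xy - 125/8y² - 3651/352x - 245/16y → 495/16y³ - 3455/704x² + 71229/1408xy - 6335/64y² - 3651/352x + 4355/64y
  leading term y³: subtract (-45/16)·g_4 from 495/16y³ - 3455/704x² + 71229/1408xy - 6335/64y² - 3651/352x + 4355/64y → -3455/704x² + 71229/1408xy - 3455/64y² + 7671/1408x + 625/32y + 2205/64
  leading term x²: subtract (691/176)·g_3 from -3455/704x² + 71229/1408xy - 3455/64y² + 7671/1408x + 625/32y + 2205/64 → 71229/1408xy + 356145/5632x - 356145/2816y + 356145/2816
  leading term xy: subtract (356145/11264)·f_2 from 71229/1408xy + 356145/5632x - 356145/2816y + 356145/2816 → 0
  remainder 0.

S(f_2,g_4): lcm = xy³. S = 119/44xy² - 5/2y³ + 45/88x² - 69/44xy + 5/2y² + 49/44x.
  leading term xy²: subtract (595/352y)·f_2 from 119/44xy² - 5/2y³ + 45/88x² - 69/44xy + 5/2y² + 49/44x → -5/2y³ + 45/88x² - 871/176xy + 815/88y² + 49/44x - 595/88y
  leading term y³: subtract (5/22)·g_4 from -5/2y³ + 45/88x² - 871/176xy + 815/88y² + 49/44x - 595/88y → 45/88x² - 871/176xy + 45/8y² - 29/176x - 125/44y - 245/88
  leading term x²: subtract (-9/22)·g_3 from 45/88x² - 871/176xy + 45/8y² - 29/176x - 125/44y - 245/88 → -871/176xy - 4355/704x + 4355/352y - 4355/352
  leading term xy: subtract (-4355/1408)·f_2 from -871/176xy - 4355/704x + 4355/352y - 4355/352 → 0
  remainder 0.

S(g_3,g_4): leading monomials are coprime, so the S-polynomial reduces to 0 (Buchberger's first criterion).
Every S-polynomial of the final basis reduces to 0, so we have a Gröbner basis.
Inter-reduce: drop elements whose leading term is divisible by another's, tail-reduce, and make monic.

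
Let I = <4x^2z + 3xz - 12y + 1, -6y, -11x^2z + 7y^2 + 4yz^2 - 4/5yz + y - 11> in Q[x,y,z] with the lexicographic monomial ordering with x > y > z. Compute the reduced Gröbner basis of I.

f_1 = 4x^2z + 3xz - 12y + 1, LT = x^2z.
f_2 = -6y, LT = y.
f_3 = -11x^2z + 7y^2 + 4yz^2 - 4/5yz + y - 11, LT = x^2z.

S(f_1,f_3): lcm = x^2z. S = 3/4xz + 7/11y^2 + 4/11yz^2 - 4/55yz - 32/11y - 3/4.
  leading term xz: no divisor's leading term divides it; move 3/4xz to the remainder.
  leading term y^2: subtract (-7/66y)·f_2 from 7/11y^2 + 4/11yz^2 - 4/55yz - 32/11y - 3/4 → 4/11yz^2 - 4/55yz - 32/11y - 3/4
  leading term yz^2: subtract (-2/33z^2)·f_2 from 4/11yz^2 - 4/55yz - 32/11y - 3/4 → -4/55yz - 32/11y - 3/4
  leading term yz: subtract (2/165z)·f_2 from -4/55yz - 32/11y - 3/4 → -32/11y - 3/4
  leading term y: subtract (16/33)·f_2 from -32/11y - 3/4 → -3/4
  leading term 1: no divisor's leading term divides it; move -3/4 to the remainder.
  remainder 3/4xz - 3/4 ≠ 0; add g_4 = 3/4xz - 3/4 to the basis.

S(f_1,g_4): lcm = x^2z. S = 3/4xz + x - 3y + 1/4.
  leading term xz: subtract (1)·g_4 from 3/4xz + x - 3y + 1/4 → x - 3y + 1
  leading term x: no divisor's leading term divides it; move x to the remainder.
  leading term y: subtract (1/2)·f_2 from -3y + 1 → 1
  leading term 1: no divisor's leading term divides it; move 1 to the remainder.
  remainder x + 1 ≠ 0; add g_5 = x + 1 to the basis.

S(g_4,g_5): lcm = xz. S = -z - 1.
  leading term z: no divisor's leading term divides it; move -z to the remainder.
  leading term 1: no divisor's leading term divides it; move -1 to the remainder.
  remainder -z - 1 ≠ 0; add g_6 = -z - 1 to the basis.

The other S-polynomials (S(f_1,f_2), S(f_2,f_3), S(f_2,g_4), S(f_3,g_4), S(f_1,g_5), S(f_2,g_5), S(f_3,g_5), S(f_1,g_6), S(f_2,g_6), S(f_3,g_6), S(g_4,g_6), S(g_5,g_6)) all reduce to 0 modulo the current basis, so we have a Gröbner basis.
Inter-reduce: drop elements whose leading term is divisible by another's, tail-reduce, and make monic.

G = {x + 1, y, z + 1}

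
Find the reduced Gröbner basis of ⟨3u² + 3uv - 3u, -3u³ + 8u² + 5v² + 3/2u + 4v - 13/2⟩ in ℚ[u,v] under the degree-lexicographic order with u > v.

G = {uv² + ⅔uv - 5/3v² - 13/6u - 4/3v + 13/6, v³ + 2/15uv + 22/15v² + 13/15u - 23/30v - 13/15, u² + uv - u}

Buchberger's algorithm terminates because the ascending chain of leading-term ideals stabilizes.

f_1 = 3u² + 3uv - 3u, LT = u².
f_2 = -3u³ + 8u² + 5v² + 3/2u + 4v - 13/2, LT = u³.

S(f_1,f_2): lcm = u³. S = u²v + 5/3u² + 5/3v² + ½u + 4/3v - 13/6.
  reduce S modulo (f_1, f_2):
  remainder -uv² - ⅔uv + 5/3v² + 13/6u + 4/3v - 13/6 ≠ 0; add g_3 = -uv² - ⅔uv + 5/3v² + 13/6u + 4/3v - 13/6 to the basis.

S(f_1,g_3): lcm = u²v². S = uv³ - ⅔u²v + ⅔uv² + 13/6u² + 4/3uv - 13/6u.
  reduce S modulo (f_1, f_2, g_3):
  remainder 5/3v³ + 2/9uv + 22/9v² + 13/9u - 23/18v - 13/9 ≠ 0; add g_4 = 5/3v³ + 2/9uv + 22/9v² + 13/9u - 23/18v - 13/9 to the basis.

The other S-polynomials (S(f_2,g_3), S(f_1,g_4), S(f_2,g_4), S(g_3,g_4)) all reduce to 0 modulo the current basis, so we have a Gröbner basis.
Inter-reduce: drop elements whose leading term is divisible by another's, tail-reduce, and make monic.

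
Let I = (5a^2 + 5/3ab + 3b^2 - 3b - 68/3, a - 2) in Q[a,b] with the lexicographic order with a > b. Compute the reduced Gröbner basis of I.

f_1 = 5a^2 + 5/3ab + 3b^2 - 3b - 68/3, LT = a^2.
f_2 = a - 2, LT = a.

S(f_1,f_2): lcm = a^2. S = 1/3ab + 2a + 3/5b^2 - 3/5b - 68/15.
  reduce S modulo (f_1, f_2):
  remainder 3/5b^2 + 1/15b - 8/15 ≠ 0; add g_3 = 3/5b^2 + 1/15b - 8/15 to the basis.

The other S-polynomials (S(f_1,g_3), S(f_2,g_3)) all reduce to 0 modulo the current basis, so we have a Gröbner basis.
Inter-reduce: drop elements whose leading term is divisible by another's, tail-reduce, and make monic.

G = {a - 2, b^2 + 1/9b - 8/9}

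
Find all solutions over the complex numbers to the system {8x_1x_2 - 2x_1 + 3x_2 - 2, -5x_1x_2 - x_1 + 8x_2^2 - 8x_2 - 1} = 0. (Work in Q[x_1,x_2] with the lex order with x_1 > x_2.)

{(-1, 0), (-25/24, 1/64), (-1/6, 1)}

Compute a lex Gröbner basis by Buchberger's algorithm.
f_1 = 8x_1x_2 - 2x_1 + 3x_2 - 2, LT = x_1x_2.
f_2 = -5x_1x_2 - x_1 + 8x_2^2 - 8x_2 - 1, LT = x_1x_2.

S(f_1,f_2): lcm = x_1x_2. S = -9/20x_1 + 8/5x_2^2 - 49/40x_2 - 9/20.
  leading term x_1: no divisor's leading term divides it; move -9/20x_1 to the remainder.
  leading term x_2^2: no divisor's leading term divides it; move 8/5x_2^2 to the remainder.
  leading term x_2: no divisor's leading term divides it; move -49/40x_2 to the remainder.
  leading term 1: no divisor's leading term divides it; move -9/20 to the remainder.
  remainder -9/20x_1 + 8/5x_2^2 - 49/40x_2 - 9/20 ≠ 0; add h_3 = -9/20x_1 + 8/5x_2^2 - 49/40x_2 - 9/20 to the basis.

S(f_1,h_3): lcm = x_1x_2. S = -1/4x_1 + 32/9x_2^3 - 49/18x_2^2 - 5/8x_2 - 1/4.
  leading term x_1: subtract (5/9)·h_3 from -1/4x_1 + 32/9x_2^3 - 49/18x_2^2 - 5/8x_2 - 1/4 → 32/9x_2^3 - 65/18x_2^2 + 1/18x_2
  leading term x_2^3: no divisor's leading term divides it; move 32/9x_2^3 to the remainder.
  leading term x_2^2: no divisor's leading term divides it; move -65/18x_2^2 to the remainder.
  leading term x_2: no divisor's leading term divides it; move 1/18x_2 to the remainder.
  remainder 32/9x_2^3 - 65/18x_2^2 + 1/18x_2 ≠ 0; add h_4 = 32/9x_2^3 - 65/18x_2^2 + 1/18x_2 to the basis.

The other S-polynomials (S(f_2,h_3), S(f_1,h_4), S(f_2,h_4), S(h_3,h_4)) all reduce to 0 modulo the current basis, so we have a Gröbner basis.
Inter-reduce: drop elements whose leading term is divisible by another's, tail-reduce, and make monic.
Reduced Gröbner basis: {x_1 - 32/9x_2^2 + 49/18x_2 + 1, x_2^3 - 65/64x_2^2 + 1/64x_2}.

The lex basis is triangular: the last element involves only x_2. Solving x_2^3 - 65/64x_2^2 + 1/64x_2 = 0 gives x_2 ∈ {0, 1/64, 1}; substituting each value into the earlier elements determines the remaining variables.
  x_2 = 0: the earlier basis element becomes x_1 + 1 = 0, giving x_1 = -1 — point (-1, 0).
  x_2 = 1/64: the earlier basis element becomes x_1 + 25/24 = 0, giving x_1 = -25/24 — point (-25/24, 1/64).
  x_2 = 1: the earlier basis element becomes x_1 + 1/6 = 0, giving x_1 = -1/6 — point (-1/6, 1).
Check: every point annihilates each of the original generators.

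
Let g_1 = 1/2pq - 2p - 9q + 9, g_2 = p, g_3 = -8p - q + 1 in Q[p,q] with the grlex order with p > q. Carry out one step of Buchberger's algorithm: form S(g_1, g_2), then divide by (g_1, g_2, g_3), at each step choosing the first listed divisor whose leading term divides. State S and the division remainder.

lcm(LM(g_1), LM(g_2)) = pq.
S = (lcm/LT(g_1))·g_1 − (lcm/LT(g_2))·g_2 = -4p - 18q + 18.
Reduce S modulo (g_1, g_2, g_3) in that order:
  leading term p: subtract (-4)·g_2 from -4p - 18q + 18 → -18q + 18
  leading term q: no divisor's leading term divides it; move -18q to the remainder.
  leading term 1: no divisor's leading term divides it; move 18 to the remainder.
The remainder -18q + 18 is nonzero, so it would be added as the next basis element.

S(g_1, g_2) = -4p - 18q + 18; remainder on division = -18q + 18.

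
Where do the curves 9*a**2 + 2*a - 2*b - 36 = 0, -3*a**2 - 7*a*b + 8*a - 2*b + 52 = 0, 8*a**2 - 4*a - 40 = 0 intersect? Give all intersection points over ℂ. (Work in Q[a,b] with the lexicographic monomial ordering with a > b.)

{(-2, -2)}

Compute a lex Gröbner basis by Buchberger's algorithm.
f_1 = 9*a**2 + 2*a - 2*b - 36, LT = a**2.
f_2 = -3*a**2 - 7*a*b + 8*a - 2*b + 52, LT = a**2.
f_3 = 8*a**2 - 4*a - 40, LT = a**2.

S(f_1,f_2): lcm = a**2. S = -7/3*a*b + 26/9*a - 8/9*b + 40/3.
  reduce S modulo (f_1, f_2, f_3):
  remainder -7/3*a*b + 26/9*a - 8/9*b + 40/3 ≠ 0; add h_4 = -7/3*a*b + 26/9*a - 8/9*b + 40/3 to the basis.

S(f_1,f_3): lcm = a**2. S = 13/18*a - 2/9*b + 1.
  reduce S modulo (f_1, f_2, f_3, h_4):
  remainder 13/18*a - 2/9*b + 1 ≠ 0; add h_5 = 13/18*a - 2/9*b + 1 to the basis.

S(f_1,h_4): lcm = a**2*b. S = 26/21*a**2 - 10/63*a*b + 40/7*a - 2/9*b**2 - 4*b.
  reduce S modulo (f_1, f_2, f_3, h_4, h_5):
  remainder -2/9*b**2 - 80/39*b - 376/117 ≠ 0; add h_6 = -2/9*b**2 - 80/39*b - 376/117 to the basis.

S(f_3,h_4): lcm = a**2*b. S = 26/21*a**2 - 37/42*a*b + 40/7*a - 5*b.
  reduce S modulo (f_1, f_2, f_3, h_4, h_5, h_6):
  remainder -119/39*b - 238/39 ≠ 0; add h_7 = -119/39*b - 238/39 to the basis.

The other S-polynomials (S(f_2,f_3), S(f_2,h_4), S(f_1,h_5), S(f_2,h_5), S(f_3,h_5), S(h_4,h_5), S(f_1,h_6), S(f_2,h_6), S(f_3,h_6), S(h_4,h_6), S(h_5,h_6), S(f_1,h_7), S(f_2,h_7), S(f_3,h_7), S(h_4,h_7), S(h_5,h_7), S(h_6,h_7)) all reduce to 0 modulo the current basis, so we have a Gröbner basis.
Inter-reduce: drop elements whose leading term is divisible by another's, tail-reduce, and make monic.
Reduced Gröbner basis: {a + 2, b + 2}.

Elimination: the polynomial b + 2 lies in the elimination ideal for b, so b ∈ {-2}. For each such b, the remaining basis elements (now univariate) give the rest of the solution.
  b = -2: the earlier basis element becomes a + 2 = 0, giving a = -2 — point (-2, -2).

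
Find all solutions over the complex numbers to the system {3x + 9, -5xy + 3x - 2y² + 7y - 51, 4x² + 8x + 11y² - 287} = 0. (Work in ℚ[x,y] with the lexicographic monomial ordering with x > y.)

{(-3, 5)}

Compute a lex Gröbner basis by Buchberger's algorithm.
f_1 = 3x + 9, LT = x.
f_2 = -5xy + 3x - 2y² + 7y - 51, LT = xy.
f_3 = 4x² + 8x + 11y² - 287, LT = x².

S(f_1,f_2): lcm = xy. S = ⅗x - ⅖y² + 22/5y - 51/5.
  reduce S modulo (f_1, f_2, f_3):
  remainder -⅖y² + 22/5y - 12 ≠ 0; add h_4 = -⅖y² + 22/5y - 12 to the basis.

S(f_1,f_3): lcm = x². S = x - 11/4y² + 287/4.
  reduce S modulo (f_1, f_2, f_3, h_4):
  remainder -121/4y + 605/4 ≠ 0; add h_5 = -121/4y + 605/4 to the basis.

The other S-polynomials (S(f_2,f_3), S(f_1,h_4), S(f_2,h_4), S(f_3,h_4), S(f_1,h_5), S(f_2,h_5), S(f_3,h_5), S(h_4,h_5)) all reduce to 0 modulo the current basis, so we have a Gröbner basis.
Inter-reduce: drop elements whose leading term is divisible by another's, tail-reduce, and make monic.
Reduced Gröbner basis: {x + 3, y - 5}.

The lex basis is triangular: the last element involves only y. Solving y - 5 = 0 gives y ∈ {5}; substituting each value into the earlier elements determines the remaining variables.
  y = 5: the earlier basis element becomes x + 3 = 0, giving x = -3 — point (-3, 5).
This is the nonlinear analogue of row-reducing a linear system.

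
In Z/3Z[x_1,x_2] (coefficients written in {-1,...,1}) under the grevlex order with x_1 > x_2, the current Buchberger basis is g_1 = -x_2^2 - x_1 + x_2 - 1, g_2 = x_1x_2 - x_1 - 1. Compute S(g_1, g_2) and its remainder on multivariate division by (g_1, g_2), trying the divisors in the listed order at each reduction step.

S(g_1, g_2) = x_1^2 + x_1 + x_2; remainder on division = x_1^2 + x_1 + x_2.

lcm(LM(g_1), LM(g_2)) = x_1x_2^2.
S = (lcm/LT(g_1))·g_1 − (lcm/LT(g_2))·g_2 = x_1^2 + x_1 + x_2.
Reduce S modulo (g_1, g_2) in that order:
  leading term x_1^2: no divisor's leading term divides it; move x_1^2 to the remainder.
  leading term x_1: no divisor's leading term divides it; move x_1 to the remainder.
  leading term x_2: no divisor's leading term divides it; move x_2 to the remainder.
The remainder x_1^2 + x_1 + x_2 is nonzero, so it would be added as the next basis element.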